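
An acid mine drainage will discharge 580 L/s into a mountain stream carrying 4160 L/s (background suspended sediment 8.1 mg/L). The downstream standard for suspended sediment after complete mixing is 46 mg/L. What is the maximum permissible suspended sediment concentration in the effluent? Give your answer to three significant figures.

At the limit, (Qr·Cr + Qe·Cₑ)/(Qr + Qe) = 46:
Cₑ = (4740·46 − 4160·8.100) / 580.0 = 317.8 mg/L.

318 mg/L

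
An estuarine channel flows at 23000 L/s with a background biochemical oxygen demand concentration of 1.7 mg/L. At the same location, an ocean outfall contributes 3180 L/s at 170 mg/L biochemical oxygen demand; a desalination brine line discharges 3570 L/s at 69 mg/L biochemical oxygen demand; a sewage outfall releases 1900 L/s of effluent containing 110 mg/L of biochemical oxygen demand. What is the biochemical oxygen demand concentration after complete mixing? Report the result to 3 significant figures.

32.7 mg/L

After mixing, C = (23000·1.700 + 3180·170.0 + 3570·69.00 + 1900·110.0) / 31650 = 1035000/31650 = 32.70 mg/L.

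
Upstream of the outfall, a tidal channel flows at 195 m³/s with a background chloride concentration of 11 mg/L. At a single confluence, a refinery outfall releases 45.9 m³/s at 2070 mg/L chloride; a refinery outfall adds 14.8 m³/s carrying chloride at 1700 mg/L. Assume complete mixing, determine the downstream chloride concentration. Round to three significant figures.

Flow-weighted average: C = (195.0·11.00 + 45.90·2070 + 14.80·1700) / 255.7 = 122300/255.7 = 478.4 mg/L.

478 mg/L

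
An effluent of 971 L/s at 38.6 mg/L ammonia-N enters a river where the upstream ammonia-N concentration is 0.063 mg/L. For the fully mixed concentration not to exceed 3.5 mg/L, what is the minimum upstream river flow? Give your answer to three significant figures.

9920 L/s

Set C_mix = 3.5: (Q·0.06300 + 971.0·38.60) / (Q + 971.0) = 3.5
→ Q = 971.0·(38.60 − 3.5)/(3.5 − 0.06300) = 9916 L/s.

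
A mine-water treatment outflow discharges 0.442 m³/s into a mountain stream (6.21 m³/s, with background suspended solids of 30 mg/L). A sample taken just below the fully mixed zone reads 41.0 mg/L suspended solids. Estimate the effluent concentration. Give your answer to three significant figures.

Mass balance: 6.210·30.00 + 0.4420·Cₑ = 6.652·41.00
→ Cₑ = (6.652·41.00 − 6.210·30.00) / 0.4420 = 195.5 mg/L.

196 mg/L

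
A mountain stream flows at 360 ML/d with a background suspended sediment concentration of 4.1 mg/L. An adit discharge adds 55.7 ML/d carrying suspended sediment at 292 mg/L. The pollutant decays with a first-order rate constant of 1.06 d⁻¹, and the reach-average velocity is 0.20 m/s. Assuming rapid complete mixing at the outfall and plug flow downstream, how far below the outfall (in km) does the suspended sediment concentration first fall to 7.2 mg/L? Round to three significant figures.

29.0 km

After mixing, C = (360.0·4.100 + 55.70·292.0) / 415.7 = 17740/415.7 = 42.68 mg/L.
Set 42.68·exp(−k·t) = 7.2 → t = ln(42.68/7.2)/k = 145100 s = 40.29 h.
Distance = v·t = 0.20·145100 = 29010 m = 29.01 km.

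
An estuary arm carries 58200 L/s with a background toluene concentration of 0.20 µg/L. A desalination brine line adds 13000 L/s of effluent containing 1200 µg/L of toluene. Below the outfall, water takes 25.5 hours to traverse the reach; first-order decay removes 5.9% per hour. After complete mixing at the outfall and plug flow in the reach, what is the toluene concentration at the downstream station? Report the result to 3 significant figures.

Conservation of mass: C = (58200·0.2000 + 13000·1200) / 71200 = 15610000/71200 = 219.3 µg/L.
5.9%/h lost → k = −ln(1 − 0.059) = 0.06081 h⁻¹.
Decay over the reach: 219.3·exp(−kt) = 219.3·0.2121 = 46.51 µg/L.

46.5 µg/L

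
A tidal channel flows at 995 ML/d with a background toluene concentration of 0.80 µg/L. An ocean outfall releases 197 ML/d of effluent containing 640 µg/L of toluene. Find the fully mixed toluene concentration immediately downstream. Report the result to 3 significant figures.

106 µg/L

After mixing, C = (995.0·0.8000 + 197.0·640.0) / 1192 = 126900/1192 = 106.4 µg/L.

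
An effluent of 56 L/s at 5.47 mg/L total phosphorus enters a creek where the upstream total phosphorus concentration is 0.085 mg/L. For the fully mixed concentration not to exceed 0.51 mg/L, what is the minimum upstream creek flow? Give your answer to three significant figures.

Set C_mix = 0.51: (Q·0.08500 + 56.00·5.470) / (Q + 56.00) = 0.51
→ Q = 56.00·(5.470 − 0.51)/(0.51 − 0.08500) = 653.6 L/s.

654 L/s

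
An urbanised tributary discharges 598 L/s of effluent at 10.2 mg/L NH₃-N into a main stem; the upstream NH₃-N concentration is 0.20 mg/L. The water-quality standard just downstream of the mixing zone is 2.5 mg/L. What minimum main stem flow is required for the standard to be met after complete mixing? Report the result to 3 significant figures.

2000 L/s

Set C_mix = 2.5: (Q·0.2000 + 598.0·10.20) / (Q + 598.0) = 2.5
→ Q = 598.0·(10.20 − 2.5)/(2.5 − 0.2000) = 2002 L/s.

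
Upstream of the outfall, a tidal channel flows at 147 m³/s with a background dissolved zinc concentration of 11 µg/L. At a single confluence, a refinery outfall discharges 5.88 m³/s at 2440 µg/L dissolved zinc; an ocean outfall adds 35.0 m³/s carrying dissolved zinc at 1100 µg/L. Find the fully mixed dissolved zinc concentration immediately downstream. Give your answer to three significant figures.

290 µg/L

Conservation of mass: C = (147.0·11.00 + 5.880·2440 + 35.00·1100) / 187.9 = 54460/187.9 = 289.9 µg/L.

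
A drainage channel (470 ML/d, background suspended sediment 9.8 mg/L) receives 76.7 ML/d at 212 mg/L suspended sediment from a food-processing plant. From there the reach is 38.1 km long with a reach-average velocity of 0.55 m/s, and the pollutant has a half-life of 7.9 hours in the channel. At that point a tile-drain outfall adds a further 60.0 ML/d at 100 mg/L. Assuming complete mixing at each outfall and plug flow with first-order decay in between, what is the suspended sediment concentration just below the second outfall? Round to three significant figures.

Mixed concentration C = ΣQC/ΣQ = (470.0·9.800 + 76.70·212.0) / 546.7 = 20870/546.7 = 38.17 mg/L; combined flow 546.7 ML/d.
Travel time t = 38.1·1000 / 0.55 = 69270 s = 19.24 h.
Half-life 7.9 h → k = ln 2 / 7.9 = 0.08774 h⁻¹ = 2.106 d⁻¹.
Applying C = C₀e^(−kt): 38.17 × 0.1848 = 7.054 mg/L.
At the second outfall, C = (546.7·7.054 + 60.00·100.0) / (546.7 + 60.00) = 16.25 mg/L.

16.2 mg/L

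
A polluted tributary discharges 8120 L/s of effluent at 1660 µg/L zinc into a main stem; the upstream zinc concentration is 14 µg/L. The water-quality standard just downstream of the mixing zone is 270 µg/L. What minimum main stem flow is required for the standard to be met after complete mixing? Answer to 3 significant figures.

44100 L/s

Set C_mix = 270: (Q·14.00 + 8120·1660) / (Q + 8120) = 270
→ Q = 8120·(1660 − 270)/(270 − 14.00) = 44090 L/s.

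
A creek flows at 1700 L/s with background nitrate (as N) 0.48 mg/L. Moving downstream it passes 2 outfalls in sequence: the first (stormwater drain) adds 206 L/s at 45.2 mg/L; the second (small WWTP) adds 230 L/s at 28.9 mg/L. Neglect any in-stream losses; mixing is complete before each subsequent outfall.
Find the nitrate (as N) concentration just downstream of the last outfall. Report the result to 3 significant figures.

7.85 mg/L

Below outfall 1: Q → 1906 L/s, C = (1700·0.4800 + 206.0·45.20)/1906 = 5.313 mg/L.
Below outfall 2: Q → 2136 L/s, C = (1906·5.313 + 230.0·28.90)/2136 = 7.853 mg/L.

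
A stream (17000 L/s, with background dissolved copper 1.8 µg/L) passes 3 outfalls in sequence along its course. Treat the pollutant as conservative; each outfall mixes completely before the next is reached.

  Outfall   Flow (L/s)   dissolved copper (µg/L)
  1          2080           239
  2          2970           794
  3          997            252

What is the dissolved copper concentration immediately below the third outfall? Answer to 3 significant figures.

136 µg/L

Outfall 1: combined Q = 19080 L/s; C = (17000·1.800 + 2080·239.0)/19080 = 27.66 µg/L.
Outfall 2: combined Q = 22050 L/s; C = (19080·27.66 + 2970·794.0)/22050 = 130.9 µg/L.
Outfall 3: combined Q = 23050 L/s; C = (22050·130.9 + 997.0·252.0)/23050 = 136.1 µg/L.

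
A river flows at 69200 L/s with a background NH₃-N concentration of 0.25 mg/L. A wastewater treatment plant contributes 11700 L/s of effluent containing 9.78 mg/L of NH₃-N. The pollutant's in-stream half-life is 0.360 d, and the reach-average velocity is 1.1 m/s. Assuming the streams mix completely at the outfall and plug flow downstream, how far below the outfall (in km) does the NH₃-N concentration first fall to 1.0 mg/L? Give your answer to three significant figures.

24.1 km

Flow-weighted average: C = (69200·0.2500 + 11700·9.780) / 80900 = 131700/80900 = 1.628 mg/L.
Half-life 0.360 d → k = ln 2 / 0.360 = 1.925 d⁻¹.
Set 1.628·exp(−k·t) = 1.0 → t = ln(1.628/1.0)/k = 21880 s = 6.077 h.
Distance = v·t = 1.1·21880 = 24060 m = 24.06 km.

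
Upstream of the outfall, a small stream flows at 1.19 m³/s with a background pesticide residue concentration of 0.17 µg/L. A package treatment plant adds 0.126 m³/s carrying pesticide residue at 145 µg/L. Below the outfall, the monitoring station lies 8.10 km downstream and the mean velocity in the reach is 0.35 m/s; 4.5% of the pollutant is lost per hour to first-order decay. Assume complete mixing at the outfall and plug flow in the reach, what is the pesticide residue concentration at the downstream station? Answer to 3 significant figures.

Mixed concentration C = ΣQC/ΣQ = (1.190·0.1700 + 0.1260·145.0) / 1.316 = 18.47/1.316 = 14.04 µg/L.
Travel time t = 8.10·1000 / 0.35 = 23140 s = 6.429 h.
4.5%/h lost → k = −ln(1 − 0.045) = 0.04604 h⁻¹.
After decay, C = 14.04 × e^(−kt) = 14.04 × 0.7438 = 10.44 µg/L.

10.4 µg/L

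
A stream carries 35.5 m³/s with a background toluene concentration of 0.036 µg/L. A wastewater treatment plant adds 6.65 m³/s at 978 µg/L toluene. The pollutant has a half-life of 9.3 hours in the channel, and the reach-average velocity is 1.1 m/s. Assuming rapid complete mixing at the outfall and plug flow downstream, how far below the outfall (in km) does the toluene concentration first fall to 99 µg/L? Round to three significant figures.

Mixed concentration C = ΣQC/ΣQ = (35.50·0.03600 + 6.650·978.0) / 42.15 = 6505/42.15 = 154.3 µg/L.
Half-life 9.3 h → k = ln 2 / 9.3 = 0.07453 h⁻¹ = 1.789 d⁻¹.
Set 154.3·exp(−k·t) = 99 → t = ln(154.3/99)/k = 21440 s = 5.957 h.
Distance = v·t = 1.1·21440 = 23590 m = 23.59 km.

23.6 km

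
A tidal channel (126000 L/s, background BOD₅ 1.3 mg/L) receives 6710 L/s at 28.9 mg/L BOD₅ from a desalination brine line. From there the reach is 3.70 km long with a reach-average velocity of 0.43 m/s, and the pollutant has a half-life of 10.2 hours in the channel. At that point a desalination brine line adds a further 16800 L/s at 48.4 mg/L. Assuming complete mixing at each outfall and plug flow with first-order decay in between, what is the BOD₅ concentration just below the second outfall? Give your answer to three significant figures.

Mass balance: C = (126000·1.300 + 6710·28.90) / 132700 = 357700/132700 = 2.695 mg/L; combined flow 132700 L/s.
Travel time t = 3.70·1000 / 0.43 = 8605 s = 2.390 h.
Half-life 10.2 h → k = ln 2 / 10.2 = 0.06796 h⁻¹ = 1.631 d⁻¹.
After decay, C = 2.695 × e^(−kt) = 2.695 × 0.8501 = 2.291 mg/L.
Second outfall: C = (132700·2.291 + 16800·48.40)/149500 = 7.472 mg/L.

7.47 mg/L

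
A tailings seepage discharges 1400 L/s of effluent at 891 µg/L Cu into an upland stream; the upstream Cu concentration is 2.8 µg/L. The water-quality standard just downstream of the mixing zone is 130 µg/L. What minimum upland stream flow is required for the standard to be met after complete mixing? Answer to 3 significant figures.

Set C_mix = 130: (Q·2.800 + 1400·891.0) / (Q + 1400) = 130
→ Q = 1400·(891.0 − 130)/(130 − 2.800) = 8376 L/s.

8380 L/s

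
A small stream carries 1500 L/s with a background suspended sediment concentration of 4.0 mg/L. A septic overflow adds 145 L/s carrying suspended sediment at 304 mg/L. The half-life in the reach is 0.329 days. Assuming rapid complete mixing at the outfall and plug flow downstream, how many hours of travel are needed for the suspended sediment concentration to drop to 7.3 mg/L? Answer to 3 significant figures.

16.3 h

Flow-weighted average: C = (1500·4.000 + 145.0·304.0) / 1645 = 50080/1645 = 30.44 mg/L.
Half-life 0.329 d → k = ln 2 / 0.329 = 2.107 d⁻¹.
30.44·exp(−k·t) = 7.3 → t = ln(30.44/7.3)/k = 58560 s = 16.27 h.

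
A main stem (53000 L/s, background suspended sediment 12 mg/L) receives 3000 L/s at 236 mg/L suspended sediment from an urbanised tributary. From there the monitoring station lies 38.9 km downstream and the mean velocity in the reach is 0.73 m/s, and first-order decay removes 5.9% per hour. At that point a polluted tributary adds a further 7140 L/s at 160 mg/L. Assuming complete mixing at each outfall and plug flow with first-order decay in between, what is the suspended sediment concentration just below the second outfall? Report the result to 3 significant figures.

26.7 mg/L

Mass balance: C = (53000·12.00 + 3000·236.0) / 56000 = 1344000/56000 = 24.00 mg/L; combined flow 56000 L/s.
Travel time t = 38.9·1000 / 0.73 = 53290 s = 14.80 h.
5.9%/h lost → k = −ln(1 − 0.059) = 0.06081 h⁻¹.
Applying C = C₀e^(−kt): 24.00 × 0.4065 = 9.756 mg/L.
Second outfall: C = (56000·9.756 + 7140·160.0)/63140 = 26.75 mg/L.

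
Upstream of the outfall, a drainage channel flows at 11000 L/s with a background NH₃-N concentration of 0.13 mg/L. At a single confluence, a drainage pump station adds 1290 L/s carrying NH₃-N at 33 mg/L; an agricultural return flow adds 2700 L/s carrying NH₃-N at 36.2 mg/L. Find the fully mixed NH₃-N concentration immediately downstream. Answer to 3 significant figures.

9.46 mg/L

After mixing, C = (11000·0.1300 + 1290·33.00 + 2700·36.20) / 14990 = 141700/14990 = 9.456 mg/L.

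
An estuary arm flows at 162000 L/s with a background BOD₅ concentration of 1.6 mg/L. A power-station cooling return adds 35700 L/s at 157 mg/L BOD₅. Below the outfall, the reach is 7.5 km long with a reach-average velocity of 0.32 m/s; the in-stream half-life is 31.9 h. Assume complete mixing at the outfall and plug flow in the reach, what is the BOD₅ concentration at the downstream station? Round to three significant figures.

Flow-weighted average: C = (162000·1.600 + 35700·157.0) / 197700 = 5864000/197700 = 29.66 mg/L.
Travel time t = 7.5·1000 / 0.32 = 23440 s = 6.510 h.
Half-life 31.9 h → k = ln 2 / 31.9 = 0.02173 h⁻¹ = 0.5215 d⁻¹.
Decay over the reach: 29.66·exp(−kt) = 29.66·0.8681 = 25.75 mg/L.

25.7 mg/L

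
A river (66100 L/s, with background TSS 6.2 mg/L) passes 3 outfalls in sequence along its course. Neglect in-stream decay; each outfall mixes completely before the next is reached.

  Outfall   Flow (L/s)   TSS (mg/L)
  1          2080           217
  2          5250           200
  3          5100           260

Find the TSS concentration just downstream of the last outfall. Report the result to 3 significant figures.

After outfall 1: Q = 66100 + 2080 = 68180 L/s; C = (66100·6.200 + 2080·217.0)/68180 = 12.63 mg/L.
After outfall 2: Q = 68180 + 5250 = 73430 L/s; C = (68180·12.63 + 5250·200.0)/73430 = 26.03 mg/L.
After outfall 3: Q = 73430 + 5100 = 78530 L/s; C = (73430·26.03 + 5100·260.0)/78530 = 41.22 mg/L.

41.2 mg/L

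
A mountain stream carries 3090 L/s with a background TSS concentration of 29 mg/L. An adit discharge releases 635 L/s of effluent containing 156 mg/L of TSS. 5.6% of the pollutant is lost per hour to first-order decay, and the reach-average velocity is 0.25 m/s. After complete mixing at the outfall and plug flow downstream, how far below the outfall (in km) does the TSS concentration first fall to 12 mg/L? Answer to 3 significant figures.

22.5 km

Conservation of mass: C = (3090·29.00 + 635.0·156.0) / 3725 = 188700/3725 = 50.65 mg/L.
5.6%/h lost → k = −ln(1 − 0.056) = 0.05763 h⁻¹.
Set 50.65·exp(−k·t) = 12 → t = ln(50.65/12)/k = 89960 s = 24.99 h.
Distance = v·t = 0.25·89960 = 22490 m = 22.49 km.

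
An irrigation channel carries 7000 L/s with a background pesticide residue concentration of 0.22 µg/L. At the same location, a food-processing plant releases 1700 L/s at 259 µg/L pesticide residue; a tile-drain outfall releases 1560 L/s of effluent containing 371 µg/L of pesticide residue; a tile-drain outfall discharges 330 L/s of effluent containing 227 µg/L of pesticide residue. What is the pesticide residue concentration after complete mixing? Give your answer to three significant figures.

Flow-weighted average: C = (7000·0.2200 + 1700·259.0 + 1560·371.0 + 330.0·227.0) / 10590 = 1096000/10590 = 103.4 µg/L.

103 µg/L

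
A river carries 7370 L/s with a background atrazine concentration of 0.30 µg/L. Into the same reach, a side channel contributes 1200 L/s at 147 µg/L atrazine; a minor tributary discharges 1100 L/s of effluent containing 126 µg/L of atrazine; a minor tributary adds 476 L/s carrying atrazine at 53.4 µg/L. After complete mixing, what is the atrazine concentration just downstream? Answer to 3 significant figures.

33.8 µg/L

Conservation of mass: C = (7370·0.3000 + 1200·147.0 + 1100·126.0 + 476.0·53.40) / 10150 = 342600/10150 = 33.77 µg/L.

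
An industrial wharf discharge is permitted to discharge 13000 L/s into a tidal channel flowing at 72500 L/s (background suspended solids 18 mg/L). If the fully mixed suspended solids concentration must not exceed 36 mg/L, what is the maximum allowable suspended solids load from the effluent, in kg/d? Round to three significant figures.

Mass balance at the limit: 72500·18.00 + 13000·Cₑ = 85500·36 → Cₑ = 136.4 mg/L.
13000 L/s = 13.00 m³/s. Load = 13.00 m³/s × 136.4 g/m³ × 86 400 s/d = 153200 kg/d.

153000 kg/d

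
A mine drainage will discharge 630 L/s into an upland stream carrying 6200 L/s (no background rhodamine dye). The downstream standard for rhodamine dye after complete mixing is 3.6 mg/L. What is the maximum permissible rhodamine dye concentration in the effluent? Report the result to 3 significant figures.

39.0 mg/L

At the limit, (Qr·Cr + Qe·Cₑ)/(Qr + Qe) = 3.6:
Cₑ = (6830·3.6 − 6200·0) / 630.0 = 39.03 mg/L.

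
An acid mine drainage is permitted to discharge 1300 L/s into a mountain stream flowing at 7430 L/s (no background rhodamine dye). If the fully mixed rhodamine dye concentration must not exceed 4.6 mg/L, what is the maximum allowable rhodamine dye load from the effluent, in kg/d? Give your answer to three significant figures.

Mass balance at the limit: 7430·0 + 1300·Cₑ = 8730·4.6 → Cₑ = 30.89 mg/L.
1300 L/s = 1.300 m³/s. Load = 1.300 m³/s × 30.89 g/m³ × 86 400 s/d = 3470 kg/d.

3470 kg/d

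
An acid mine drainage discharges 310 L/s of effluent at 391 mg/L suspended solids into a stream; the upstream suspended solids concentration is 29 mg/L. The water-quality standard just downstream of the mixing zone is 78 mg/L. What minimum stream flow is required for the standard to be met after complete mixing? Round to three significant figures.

1980 L/s

Set C_mix = 78: (Q·29.00 + 310.0·391.0) / (Q + 310.0) = 78
→ Q = 310.0·(391.0 − 78)/(78 − 29.00) = 1980 L/s.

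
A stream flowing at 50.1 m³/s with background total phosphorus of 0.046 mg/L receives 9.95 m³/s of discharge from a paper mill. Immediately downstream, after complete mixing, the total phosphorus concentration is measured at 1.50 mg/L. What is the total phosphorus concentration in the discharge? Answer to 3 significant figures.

8.82 mg/L

Mass balance: 50.10·0.04600 + 9.950·Cₑ = 60.05·1.500
→ Cₑ = (60.05·1.500 − 50.10·0.04600) / 9.950 = 8.821 mg/L.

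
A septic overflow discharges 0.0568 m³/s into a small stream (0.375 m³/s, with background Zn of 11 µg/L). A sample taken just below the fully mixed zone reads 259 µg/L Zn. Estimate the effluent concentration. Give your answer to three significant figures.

Mass balance: 0.3750·11.00 + 0.05680·Cₑ = 0.4318·259.0
→ Cₑ = (0.4318·259.0 − 0.3750·11.00) / 0.05680 = 1896 µg/L.

1900 µg/L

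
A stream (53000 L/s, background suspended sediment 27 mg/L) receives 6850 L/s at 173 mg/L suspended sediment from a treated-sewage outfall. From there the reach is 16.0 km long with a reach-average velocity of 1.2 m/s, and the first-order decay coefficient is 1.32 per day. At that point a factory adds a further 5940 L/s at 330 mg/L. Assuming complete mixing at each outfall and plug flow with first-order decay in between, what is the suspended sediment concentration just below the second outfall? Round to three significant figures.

62.2 mg/L

Conservation of mass: C = (53000·27.00 + 6850·173.0) / 59850 = 2616000/59850 = 43.71 mg/L; combined flow 59850 L/s.
Travel time t = 16.0·1000 / 1.2 = 13330 s = 3.704 h.
First-order decay: C = 43.71·exp(−k·t) = 43.71·0.8157 = 35.65 mg/L.
At the second outfall, C = (59850·35.65 + 5940·330.0) / (59850 + 5940) = 62.23 mg/L.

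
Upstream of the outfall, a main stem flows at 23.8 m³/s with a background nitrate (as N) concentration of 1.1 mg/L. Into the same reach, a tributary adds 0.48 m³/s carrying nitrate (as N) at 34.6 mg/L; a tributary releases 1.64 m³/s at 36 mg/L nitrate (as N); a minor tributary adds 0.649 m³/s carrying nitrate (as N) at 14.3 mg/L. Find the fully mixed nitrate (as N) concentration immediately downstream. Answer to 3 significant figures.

4.18 mg/L

Mass balance: C = (23.80·1.100 + 0.4800·34.60 + 1.640·36.00 + 0.6490·14.30) / 26.57 = 111.1/26.57 = 4.182 mg/L.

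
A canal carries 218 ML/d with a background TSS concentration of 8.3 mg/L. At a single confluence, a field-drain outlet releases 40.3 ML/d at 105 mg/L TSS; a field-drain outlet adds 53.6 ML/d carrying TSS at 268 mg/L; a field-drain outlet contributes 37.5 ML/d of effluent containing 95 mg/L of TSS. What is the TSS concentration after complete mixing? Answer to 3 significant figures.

68.6 mg/L

Flow-weighted average: C = (218.0·8.300 + 40.30·105.0 + 53.60·268.0 + 37.50·95.00) / 349.4 = 23970/349.4 = 68.60 mg/L.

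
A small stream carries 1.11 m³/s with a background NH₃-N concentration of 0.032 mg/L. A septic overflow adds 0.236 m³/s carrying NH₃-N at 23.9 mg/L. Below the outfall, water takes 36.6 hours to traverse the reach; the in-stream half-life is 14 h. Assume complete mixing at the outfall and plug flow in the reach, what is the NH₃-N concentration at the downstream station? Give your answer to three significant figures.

0.689 mg/L

Flow-weighted average: C = (1.110·0.03200 + 0.2360·23.90) / 1.346 = 5.676/1.346 = 4.217 mg/L.
Half-life 14 h → k = ln 2 / 14 = 0.04951 h⁻¹ = 1.188 d⁻¹.
Decay over the reach: 4.217·exp(−kt) = 4.217·0.1633 = 0.6887 mg/L.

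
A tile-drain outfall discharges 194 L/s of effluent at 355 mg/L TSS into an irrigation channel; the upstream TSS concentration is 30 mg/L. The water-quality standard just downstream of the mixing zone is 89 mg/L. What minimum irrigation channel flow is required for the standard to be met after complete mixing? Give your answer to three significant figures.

Set C_mix = 89: (Q·30.00 + 194.0·355.0) / (Q + 194.0) = 89
→ Q = 194.0·(355.0 − 89)/(89 − 30.00) = 874.6 L/s.

875 L/s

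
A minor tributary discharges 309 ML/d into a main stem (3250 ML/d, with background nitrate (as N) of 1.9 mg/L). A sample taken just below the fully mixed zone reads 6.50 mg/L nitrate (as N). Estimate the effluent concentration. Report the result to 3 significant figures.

54.9 mg/L

Mass balance: 3250·1.900 + 309.0·Cₑ = 3559·6.500
→ Cₑ = (3559·6.500 − 3250·1.900) / 309.0 = 54.88 mg/L.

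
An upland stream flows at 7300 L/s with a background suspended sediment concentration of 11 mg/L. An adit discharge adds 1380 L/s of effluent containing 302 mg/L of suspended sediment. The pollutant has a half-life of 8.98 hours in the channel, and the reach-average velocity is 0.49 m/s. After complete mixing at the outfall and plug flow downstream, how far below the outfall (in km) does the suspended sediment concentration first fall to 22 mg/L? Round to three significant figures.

21.9 km

Mass balance: C = (7300·11.00 + 1380·302.0) / 8680 = 497100/8680 = 57.26 mg/L.
Half-life 8.98 h → k = ln 2 / 8.98 = 0.07719 h⁻¹ = 1.853 d⁻¹.
Set 57.26·exp(−k·t) = 22 → t = ln(57.26/22)/k = 44620 s = 12.39 h.
Distance = v·t = 0.49·44620 = 21860 m = 21.86 km.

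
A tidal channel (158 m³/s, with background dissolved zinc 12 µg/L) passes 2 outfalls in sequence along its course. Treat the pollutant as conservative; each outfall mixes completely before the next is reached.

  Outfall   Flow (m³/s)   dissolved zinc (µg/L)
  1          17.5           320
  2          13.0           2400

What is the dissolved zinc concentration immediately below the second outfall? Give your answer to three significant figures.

Outfall 1: combined Q = 175.5 m³/s; C = (158.0·12.00 + 17.50·320.0)/175.5 = 42.71 µg/L.
Outfall 2: combined Q = 188.5 m³/s; C = (175.5·42.71 + 13.00·2400)/188.5 = 205.3 µg/L.

205 µg/L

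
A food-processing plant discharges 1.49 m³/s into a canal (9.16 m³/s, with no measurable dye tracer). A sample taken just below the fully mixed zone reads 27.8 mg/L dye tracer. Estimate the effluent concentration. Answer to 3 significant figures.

199 mg/L

Mass balance: 9.160·0 + 1.490·Cₑ = 10.65·27.80
→ Cₑ = (10.65·27.80 − 9.160·0) / 1.490 = 198.7 mg/L.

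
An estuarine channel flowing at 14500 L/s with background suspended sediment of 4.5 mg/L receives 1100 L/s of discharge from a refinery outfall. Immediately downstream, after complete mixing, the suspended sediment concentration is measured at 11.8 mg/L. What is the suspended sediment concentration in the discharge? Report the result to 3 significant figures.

Mass balance: 14500·4.500 + 1100·Cₑ = 15600·11.80
→ Cₑ = (15600·11.80 − 14500·4.500) / 1100 = 108.0 mg/L.

108 mg/L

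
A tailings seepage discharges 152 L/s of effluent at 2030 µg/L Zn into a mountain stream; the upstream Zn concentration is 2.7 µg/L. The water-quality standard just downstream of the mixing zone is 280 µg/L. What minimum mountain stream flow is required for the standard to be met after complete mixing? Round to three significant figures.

959 L/s

Set C_mix = 280: (Q·2.700 + 152.0·2030) / (Q + 152.0) = 280
→ Q = 152.0·(2030 − 280)/(280 − 2.700) = 959.2 L/s.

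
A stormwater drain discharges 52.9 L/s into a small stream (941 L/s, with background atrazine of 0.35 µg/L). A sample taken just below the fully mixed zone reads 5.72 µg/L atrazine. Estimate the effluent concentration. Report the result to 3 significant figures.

101 µg/L

Mass balance: 941.0·0.3500 + 52.90·Cₑ = 993.9·5.720
→ Cₑ = (993.9·5.720 − 941.0·0.3500) / 52.90 = 101.2 µg/L.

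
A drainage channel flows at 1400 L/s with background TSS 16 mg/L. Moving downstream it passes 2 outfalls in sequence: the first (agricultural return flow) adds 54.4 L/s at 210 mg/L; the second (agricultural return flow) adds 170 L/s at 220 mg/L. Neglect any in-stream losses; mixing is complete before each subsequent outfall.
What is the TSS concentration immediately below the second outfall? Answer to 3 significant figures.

After outfall 1: Q = 1400 + 54.40 = 1454 L/s; C = (1400·16.00 + 54.40·210.0)/1454 = 23.26 mg/L.
After outfall 2: Q = 1454 + 170.0 = 1624 L/s; C = (1454·23.26 + 170.0·220.0)/1624 = 43.85 mg/L.

43.8 mg/L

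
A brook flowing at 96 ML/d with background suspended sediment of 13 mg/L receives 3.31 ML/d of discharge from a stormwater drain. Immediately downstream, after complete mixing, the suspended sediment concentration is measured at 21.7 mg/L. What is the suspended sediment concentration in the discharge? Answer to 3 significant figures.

Mass balance: 96.00·13.00 + 3.310·Cₑ = 99.31·21.70
→ Cₑ = (99.31·21.70 − 96.00·13.00) / 3.310 = 274.0 mg/L.

274 mg/L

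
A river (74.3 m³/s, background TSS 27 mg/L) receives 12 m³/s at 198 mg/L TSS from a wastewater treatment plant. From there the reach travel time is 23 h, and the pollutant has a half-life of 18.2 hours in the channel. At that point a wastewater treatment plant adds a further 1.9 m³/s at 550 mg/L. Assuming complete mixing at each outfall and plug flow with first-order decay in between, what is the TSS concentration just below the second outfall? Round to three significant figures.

32.5 mg/L

Mixed concentration C = ΣQC/ΣQ = (74.30·27.00 + 12.00·198.0) / 86.30 = 4382/86.30 = 50.78 mg/L; combined flow 86.30 m³/s.
Half-life 18.2 h → k = ln 2 / 18.2 = 0.03809 h⁻¹ = 0.9140 d⁻¹.
After decay, C = 50.78 × e^(−kt) = 50.78 × 0.4165 = 21.15 mg/L.
Second outfall: C = (86.30·21.15 + 1.900·550.0)/88.20 = 32.54 mg/L.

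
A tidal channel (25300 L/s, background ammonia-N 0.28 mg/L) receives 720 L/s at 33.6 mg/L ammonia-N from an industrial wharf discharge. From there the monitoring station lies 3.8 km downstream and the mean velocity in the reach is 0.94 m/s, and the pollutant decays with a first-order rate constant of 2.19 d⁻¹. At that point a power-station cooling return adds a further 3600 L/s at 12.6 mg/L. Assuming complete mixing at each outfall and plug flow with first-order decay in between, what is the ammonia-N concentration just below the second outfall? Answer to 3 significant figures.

2.48 mg/L

Mixed concentration C = ΣQC/ΣQ = (25300·0.2800 + 720.0·33.60) / 26020 = 31280/26020 = 1.202 mg/L; combined flow 26020 L/s.
Travel time t = 3.8·1000 / 0.94 = 4043 s = 1.123 h.
After decay, C = 1.202 × e^(−kt) = 1.202 × 0.9026 = 1.085 mg/L.
At the second outfall, C = (26020·1.085 + 3600·12.60) / (26020 + 3600) = 2.484 mg/L.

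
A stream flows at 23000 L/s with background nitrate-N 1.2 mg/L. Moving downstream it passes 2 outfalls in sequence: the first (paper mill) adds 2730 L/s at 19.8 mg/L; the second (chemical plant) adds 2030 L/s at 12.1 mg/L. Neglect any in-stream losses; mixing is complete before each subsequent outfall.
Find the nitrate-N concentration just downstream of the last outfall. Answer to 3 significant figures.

3.83 mg/L

Below outfall 1: Q → 25730 L/s, C = (23000·1.200 + 2730·19.80)/25730 = 3.173 mg/L.
Below outfall 2: Q → 27760 L/s, C = (25730·3.173 + 2030·12.10)/27760 = 3.826 mg/L.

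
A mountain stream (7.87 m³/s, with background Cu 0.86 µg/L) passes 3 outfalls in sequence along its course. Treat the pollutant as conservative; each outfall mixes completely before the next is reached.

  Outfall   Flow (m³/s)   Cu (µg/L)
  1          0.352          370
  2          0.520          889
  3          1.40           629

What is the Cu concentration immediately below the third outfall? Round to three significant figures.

Below outfall 1: Q → 8.222 m³/s, C = (7.870·0.8600 + 0.3520·370.0)/8.222 = 16.66 µg/L.
Below outfall 2: Q → 8.742 m³/s, C = (8.222·16.66 + 0.5200·889.0)/8.742 = 68.55 µg/L.
Below outfall 3: Q → 10.14 m³/s, C = (8.742·68.55 + 1.400·629.0)/10.14 = 145.9 µg/L.

146 µg/L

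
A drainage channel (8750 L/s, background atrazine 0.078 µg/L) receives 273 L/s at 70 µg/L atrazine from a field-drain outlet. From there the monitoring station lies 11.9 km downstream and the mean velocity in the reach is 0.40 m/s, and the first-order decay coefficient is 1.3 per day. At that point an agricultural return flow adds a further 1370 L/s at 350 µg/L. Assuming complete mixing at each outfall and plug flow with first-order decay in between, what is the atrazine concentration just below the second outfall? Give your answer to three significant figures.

Mixed concentration C = ΣQC/ΣQ = (8750·0.07800 + 273.0·70.00) / 9023 = 19790/9023 = 2.194 µg/L; combined flow 9023 L/s.
Travel time t = 11.9·1000 / 0.40 = 29750 s = 8.264 h.
First-order decay: C = 2.194·exp(−k·t) = 2.194·0.6391 = 1.402 µg/L.
At the second outfall, C = (9023·1.402 + 1370·350.0) / (9023 + 1370) = 47.35 µg/L.

47.4 µg/L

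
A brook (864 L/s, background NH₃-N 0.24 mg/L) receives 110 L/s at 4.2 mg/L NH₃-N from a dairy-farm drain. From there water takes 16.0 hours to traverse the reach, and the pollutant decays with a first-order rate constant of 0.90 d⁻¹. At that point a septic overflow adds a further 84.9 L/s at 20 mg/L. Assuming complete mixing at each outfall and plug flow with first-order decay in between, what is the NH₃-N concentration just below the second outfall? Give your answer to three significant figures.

1.95 mg/L

Conservation of mass: C = (864.0·0.2400 + 110.0·4.200) / 974.0 = 669.4/974.0 = 0.6872 mg/L; combined flow 974.0 L/s.
Decay over the reach: 0.6872·exp(−kt) = 0.6872·0.5488 = 0.3772 mg/L.
Second outfall: C = (974.0·0.3772 + 84.90·20.00)/1059 = 1.950 mg/L.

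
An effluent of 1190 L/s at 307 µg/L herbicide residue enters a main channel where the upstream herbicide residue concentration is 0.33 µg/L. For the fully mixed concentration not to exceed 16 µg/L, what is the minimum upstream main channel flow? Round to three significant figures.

Set C_mix = 16: (Q·0.3300 + 1190·307.0) / (Q + 1190) = 16
→ Q = 1190·(307.0 − 16)/(16 − 0.3300) = 22100 L/s.

22100 L/s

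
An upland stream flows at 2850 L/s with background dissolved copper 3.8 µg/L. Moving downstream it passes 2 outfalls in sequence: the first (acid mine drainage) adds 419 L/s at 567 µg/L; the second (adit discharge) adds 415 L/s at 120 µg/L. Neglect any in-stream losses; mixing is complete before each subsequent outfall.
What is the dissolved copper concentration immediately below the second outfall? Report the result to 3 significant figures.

80.9 µg/L

Below outfall 1: Q → 3269 L/s, C = (2850·3.800 + 419.0·567.0)/3269 = 75.99 µg/L.
Below outfall 2: Q → 3684 L/s, C = (3269·75.99 + 415.0·120.0)/3684 = 80.95 µg/L.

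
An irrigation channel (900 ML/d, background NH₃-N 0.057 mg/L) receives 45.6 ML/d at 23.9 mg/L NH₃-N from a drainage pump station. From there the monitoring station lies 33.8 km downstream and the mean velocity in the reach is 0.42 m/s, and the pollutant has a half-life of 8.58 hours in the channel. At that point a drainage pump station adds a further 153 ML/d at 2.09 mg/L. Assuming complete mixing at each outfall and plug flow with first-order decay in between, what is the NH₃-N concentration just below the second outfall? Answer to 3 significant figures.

0.462 mg/L

After mixing, C = (900.0·0.05700 + 45.60·23.90) / 945.6 = 1141/945.6 = 1.207 mg/L; combined flow 945.6 ML/d.
Travel time t = 33.8·1000 / 0.42 = 80480 s = 22.35 h.
Half-life 8.58 h → k = ln 2 / 8.58 = 0.08079 h⁻¹ = 1.939 d⁻¹.
After decay, C = 1.207 × e^(−kt) = 1.207 × 0.1643 = 0.1983 mg/L.
Second outfall: C = (945.6·0.1983 + 153.0·2.090)/1099 = 0.4618 mg/L.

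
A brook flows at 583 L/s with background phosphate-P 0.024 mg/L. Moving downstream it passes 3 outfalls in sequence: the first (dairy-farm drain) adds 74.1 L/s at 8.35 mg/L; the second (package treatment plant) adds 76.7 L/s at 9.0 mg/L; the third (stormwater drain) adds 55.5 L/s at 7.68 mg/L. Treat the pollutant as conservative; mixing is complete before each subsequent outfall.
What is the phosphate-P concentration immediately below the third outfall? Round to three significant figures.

2.22 mg/L

Below outfall 1: Q → 657.1 L/s, C = (583.0·0.02400 + 74.10·8.350)/657.1 = 0.9629 mg/L.
Below outfall 2: Q → 733.8 L/s, C = (657.1·0.9629 + 76.70·9.000)/733.8 = 1.803 mg/L.
Below outfall 3: Q → 789.3 L/s, C = (733.8·1.803 + 55.50·7.680)/789.3 = 2.216 mg/L.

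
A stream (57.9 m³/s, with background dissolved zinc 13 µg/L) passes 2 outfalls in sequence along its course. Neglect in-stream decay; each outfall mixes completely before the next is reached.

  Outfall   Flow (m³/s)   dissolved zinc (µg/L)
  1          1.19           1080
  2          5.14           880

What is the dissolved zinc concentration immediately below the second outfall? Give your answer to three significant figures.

Below outfall 1: Q → 59.09 m³/s, C = (57.90·13.00 + 1.190·1080)/59.09 = 34.49 µg/L.
Below outfall 2: Q → 64.23 m³/s, C = (59.09·34.49 + 5.140·880.0)/64.23 = 102.2 µg/L.

102 µg/L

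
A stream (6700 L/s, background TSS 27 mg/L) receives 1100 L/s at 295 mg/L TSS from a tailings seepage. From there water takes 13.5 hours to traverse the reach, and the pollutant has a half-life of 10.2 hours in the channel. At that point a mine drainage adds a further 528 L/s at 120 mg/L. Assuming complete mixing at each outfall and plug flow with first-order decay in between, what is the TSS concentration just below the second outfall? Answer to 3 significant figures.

Flow-weighted average: C = (6700·27.00 + 1100·295.0) / 7800 = 505400/7800 = 64.79 mg/L; combined flow 7800 L/s.
Half-life 10.2 h → k = ln 2 / 10.2 = 0.06796 h⁻¹ = 1.631 d⁻¹.
After decay, C = 64.79 × e^(−kt) = 64.79 × 0.3996 = 25.89 mg/L.
Second outfall: C = (7800·25.89 + 528.0·120.0)/8328 = 31.86 mg/L.

31.9 mg/L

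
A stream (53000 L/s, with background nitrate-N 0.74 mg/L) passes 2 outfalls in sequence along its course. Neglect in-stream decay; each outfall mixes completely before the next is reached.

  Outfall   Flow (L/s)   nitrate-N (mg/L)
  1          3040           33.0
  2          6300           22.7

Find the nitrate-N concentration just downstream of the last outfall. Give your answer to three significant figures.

4.53 mg/L

Outfall 1: combined Q = 56040 L/s; C = (53000·0.7400 + 3040·33.00)/56040 = 2.490 mg/L.
Outfall 2: combined Q = 62340 L/s; C = (56040·2.490 + 6300·22.70)/62340 = 4.532 mg/L.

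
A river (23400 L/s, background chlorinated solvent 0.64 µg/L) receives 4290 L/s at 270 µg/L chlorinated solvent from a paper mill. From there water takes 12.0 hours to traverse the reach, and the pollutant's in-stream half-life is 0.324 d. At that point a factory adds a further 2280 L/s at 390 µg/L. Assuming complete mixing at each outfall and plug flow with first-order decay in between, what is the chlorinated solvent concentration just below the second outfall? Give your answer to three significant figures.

43.1 µg/L

Mass balance: C = (23400·0.6400 + 4290·270.0) / 27690 = 1173000/27690 = 42.37 µg/L; combined flow 27690 L/s.
Half-life 0.324 d → k = ln 2 / 0.324 = 2.139 d⁻¹.
First-order decay: C = 42.37·exp(−k·t) = 42.37·0.3431 = 14.54 µg/L.
Second outfall: C = (27690·14.54 + 2280·390.0)/29970 = 43.10 µg/L.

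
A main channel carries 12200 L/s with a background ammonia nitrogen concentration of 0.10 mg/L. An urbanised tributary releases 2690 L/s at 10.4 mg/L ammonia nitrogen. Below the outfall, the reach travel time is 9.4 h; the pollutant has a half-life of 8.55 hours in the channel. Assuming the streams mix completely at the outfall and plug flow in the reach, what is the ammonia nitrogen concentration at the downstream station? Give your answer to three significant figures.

0.915 mg/L

Conservation of mass: C = (12200·0.1000 + 2690·10.40) / 14890 = 29200/14890 = 1.961 mg/L.
Half-life 8.55 h → k = ln 2 / 8.55 = 0.08107 h⁻¹ = 1.946 d⁻¹.
Decay over the reach: 1.961·exp(−kt) = 1.961·0.4667 = 0.9151 mg/L.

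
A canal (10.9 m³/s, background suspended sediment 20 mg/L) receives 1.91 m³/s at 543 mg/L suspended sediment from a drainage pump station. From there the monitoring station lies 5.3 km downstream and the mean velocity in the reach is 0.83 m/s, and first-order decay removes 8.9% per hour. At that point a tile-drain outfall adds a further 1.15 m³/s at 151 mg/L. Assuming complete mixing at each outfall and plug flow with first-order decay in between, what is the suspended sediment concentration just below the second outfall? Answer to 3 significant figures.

88.6 mg/L

Mixed concentration C = ΣQC/ΣQ = (10.90·20.00 + 1.910·543.0) / 12.81 = 1255/12.81 = 97.98 mg/L; combined flow 12.81 m³/s.
Travel time t = 5.3·1000 / 0.83 = 6386 s = 1.774 h.
8.9%/h lost → k = −ln(1 − 0.089) = 0.09321 h⁻¹.
Decay over the reach: 97.98·exp(−kt) = 97.98·0.8476 = 83.05 mg/L.
Second outfall: C = (12.81·83.05 + 1.150·151.0)/13.96 = 88.65 mg/L.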